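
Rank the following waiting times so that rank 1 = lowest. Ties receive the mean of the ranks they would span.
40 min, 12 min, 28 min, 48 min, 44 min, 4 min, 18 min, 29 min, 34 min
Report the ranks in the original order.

7, 2, 4, 9, 8, 1, 3, 5, 6

Sorted (ascending): 4, 12, 18, 28, 29, 34, 40, 44, 48
No ties — each value takes its position as its rank.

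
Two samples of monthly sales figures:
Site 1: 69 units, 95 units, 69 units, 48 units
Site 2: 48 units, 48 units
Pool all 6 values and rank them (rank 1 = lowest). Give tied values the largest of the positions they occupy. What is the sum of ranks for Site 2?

Sorted (ascending): 48, 48, 48, 69, 69, 95
The 3 values of 48 occupy positions 1–3 → each gets rank 3.
The 2 values of 69 occupy positions 4–5 → each gets rank 5.
Site 2 values → pooled ranks: 48→3, 48→3
Rank sum = 3 + 3 = 6

6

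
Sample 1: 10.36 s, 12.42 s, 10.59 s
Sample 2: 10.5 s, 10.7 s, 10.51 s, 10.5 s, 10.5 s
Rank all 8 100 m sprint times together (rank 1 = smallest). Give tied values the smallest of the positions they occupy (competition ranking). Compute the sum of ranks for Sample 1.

Sorted (ascending): 10.36, 10.5, 10.5, 10.5, 10.51, 10.59, 10.7, 12.42
The 3 values of 10.5 occupy positions 2–4 → each gets rank 2.
Sample 1 values → pooled ranks: 10.36→1, 12.42→8, 10.59→6
Rank sum = 1 + 8 + 6 = 15

15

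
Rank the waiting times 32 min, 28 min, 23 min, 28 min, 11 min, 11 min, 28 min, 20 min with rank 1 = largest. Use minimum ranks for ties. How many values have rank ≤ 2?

Sorted (descending): 32, 28, 28, 28, 23, 20, 11, 11
The 3 values of 28 occupy positions 2–4 → each gets rank 2.
The 2 values of 11 occupy positions 7–8 → each gets rank 7.
Ranks ≤ 2: {1, 2, 2, 2} → 4 values.

4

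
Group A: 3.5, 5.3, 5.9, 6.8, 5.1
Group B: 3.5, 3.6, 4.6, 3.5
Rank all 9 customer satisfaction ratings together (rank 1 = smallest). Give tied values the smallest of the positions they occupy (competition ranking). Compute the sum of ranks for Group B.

11

Sorted (ascending): 3.5, 3.5, 3.5, 3.6, 4.6, 5.1, 5.3, 5.9, 6.8
The 3 values of 3.5 occupy positions 1–3 → each gets rank 1.
Group B values → pooled ranks: 3.5→1, 3.6→4, 4.6→5, 3.5→1
Rank sum = 1 + 4 + 5 + 1 = 11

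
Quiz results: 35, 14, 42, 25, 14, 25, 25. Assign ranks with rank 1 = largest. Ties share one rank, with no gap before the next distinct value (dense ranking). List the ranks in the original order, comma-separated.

Sorted (descending): 42, 35, 25, 25, 25, 14, 14
The 3 values of 25 share dense rank 3.
The 2 values of 14 share dense rank 4.
Remaining distinct values take the next consecutive integers.

2, 4, 1, 3, 4, 3, 3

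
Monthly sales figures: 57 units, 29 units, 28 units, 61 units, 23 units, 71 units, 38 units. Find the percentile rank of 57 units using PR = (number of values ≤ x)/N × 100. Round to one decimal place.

71.4

N = 7.
Strictly below 57: 4. Equal to 57: 1.
PR = 5/7 × 100 = 71.4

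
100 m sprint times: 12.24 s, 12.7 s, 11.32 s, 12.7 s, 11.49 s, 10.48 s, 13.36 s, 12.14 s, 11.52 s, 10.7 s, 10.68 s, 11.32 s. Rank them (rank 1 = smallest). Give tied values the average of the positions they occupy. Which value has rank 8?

12.14

Sorted (ascending): 10.48, 10.68, 10.7, 11.32, 11.32, 11.49, 11.52, 12.14, 12.24, 12.7, 12.7, 13.36
The 2 values of 11.32 occupy positions 4–5 → average rank (4+5)/2 = 4.5.
The 2 values of 12.7 occupy positions 10–11 → average rank (10+11)/2 = 10.5.
Rank 8 → value 12.14.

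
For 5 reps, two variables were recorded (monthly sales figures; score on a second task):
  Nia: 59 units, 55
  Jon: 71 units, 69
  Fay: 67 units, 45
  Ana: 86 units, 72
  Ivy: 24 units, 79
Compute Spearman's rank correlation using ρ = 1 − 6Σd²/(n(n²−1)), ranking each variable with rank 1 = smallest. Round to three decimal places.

-0.100

Ranks of variable 1: 2, 4, 3, 5, 1
Ranks of variable 2: 2, 3, 1, 4, 5
d = r₁ − r₂: 0, 1, 2, 1, -4
d²: 0, 1, 4, 1, 16; Σd² = 22
ρ = 1 − 6·22/(5·24) = 1 − 132/120 = -0.100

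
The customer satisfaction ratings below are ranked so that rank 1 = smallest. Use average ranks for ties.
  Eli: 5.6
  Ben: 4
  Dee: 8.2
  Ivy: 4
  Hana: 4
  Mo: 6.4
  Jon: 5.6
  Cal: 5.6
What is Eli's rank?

5

Sorted (ascending): 4, 4, 4, 5.6, 5.6, 5.6, 6.4, 8.2
The 3 values of 4 occupy positions 1–3 → average rank 2.
The 3 values of 5.6 occupy positions 4–6 → average rank 5.
Eli has value 5.6 → rank 5.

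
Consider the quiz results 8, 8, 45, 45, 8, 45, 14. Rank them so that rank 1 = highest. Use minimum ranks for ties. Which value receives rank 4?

14

Sorted (descending): 45, 45, 45, 14, 8, 8, 8
The 3 values of 45 occupy positions 1–3 → each gets rank 1.
The 3 values of 8 occupy positions 5–7 → each gets rank 5.
Rank 4 → value 14.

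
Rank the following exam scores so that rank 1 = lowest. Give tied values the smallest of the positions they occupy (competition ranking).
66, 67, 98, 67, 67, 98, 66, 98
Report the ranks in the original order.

Sorted (ascending): 66, 66, 67, 67, 67, 98, 98, 98
The 2 values of 66 occupy positions 1–2 → each gets rank 1.
The 3 values of 67 occupy positions 3–5 → each gets rank 3.
The 3 values of 98 occupy positions 6–8 → each gets rank 6.

1, 3, 6, 3, 3, 6, 1, 6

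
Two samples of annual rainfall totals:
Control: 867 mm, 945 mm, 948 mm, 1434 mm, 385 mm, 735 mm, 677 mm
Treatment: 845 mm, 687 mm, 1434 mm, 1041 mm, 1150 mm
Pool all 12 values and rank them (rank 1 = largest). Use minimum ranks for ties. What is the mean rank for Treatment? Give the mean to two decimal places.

Sorted (descending): 1434, 1434, 1150, 1041, 948, 945, 867, 845, 735, 687, 677, 385
The 2 values of 1434 occupy positions 1–2 → each gets rank 1.
Treatment values → pooled ranks: 845→8, 687→10, 1434→1, 1041→4, 1150→3
Mean rank = (8 + 10 + 1 + 4 + 3) / 5 = 5.20

5.20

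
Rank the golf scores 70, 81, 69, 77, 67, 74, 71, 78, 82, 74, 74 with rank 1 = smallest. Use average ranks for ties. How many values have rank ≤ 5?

Sorted (ascending): 67, 69, 70, 71, 74, 74, 74, 77, 78, 81, 82
The 3 values of 74 occupy positions 5–7 → average rank 6.
Ranks ≤ 5: {1, 2, 3, 4} → 4 values.

4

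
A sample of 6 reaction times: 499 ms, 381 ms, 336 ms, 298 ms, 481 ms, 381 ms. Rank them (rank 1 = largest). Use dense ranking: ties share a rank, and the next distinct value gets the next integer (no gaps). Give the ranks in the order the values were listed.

Sorted (descending): 499, 481, 381, 381, 336, 298
The 2 values of 381 share dense rank 3.
Remaining distinct values take the next consecutive integers.

1, 3, 4, 5, 2, 3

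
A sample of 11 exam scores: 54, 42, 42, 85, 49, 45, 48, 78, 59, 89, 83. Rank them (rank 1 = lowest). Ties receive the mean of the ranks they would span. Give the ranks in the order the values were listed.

Sorted (ascending): 42, 42, 45, 48, 49, 54, 59, 78, 83, 85, 89
The 2 values of 42 occupy positions 1–2 → average rank (1+2)/2 = 1.5.

6, 1.5, 1.5, 10, 5, 3, 4, 8, 7, 11, 9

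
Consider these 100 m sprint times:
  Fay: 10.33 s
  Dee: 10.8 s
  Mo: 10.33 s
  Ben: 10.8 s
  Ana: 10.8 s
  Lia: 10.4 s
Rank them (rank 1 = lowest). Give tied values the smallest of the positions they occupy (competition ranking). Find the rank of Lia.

3

Sorted (ascending): 10.33, 10.33, 10.4, 10.8, 10.8, 10.8
The 2 values of 10.33 occupy positions 1–2 → each gets rank 1.
The 3 values of 10.8 occupy positions 4–6 → each gets rank 4.
Lia has value 10.4 s → rank 3.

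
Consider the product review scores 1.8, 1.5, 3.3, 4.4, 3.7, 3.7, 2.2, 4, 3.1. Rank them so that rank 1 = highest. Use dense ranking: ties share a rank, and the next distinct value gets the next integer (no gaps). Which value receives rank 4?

3.3

Sorted (descending): 4.4, 4, 3.7, 3.7, 3.3, 3.1, 2.2, 1.8, 1.5
The 2 values of 3.7 share dense rank 3.
Remaining distinct values take the next consecutive integers.
Rank 4 → value 3.3.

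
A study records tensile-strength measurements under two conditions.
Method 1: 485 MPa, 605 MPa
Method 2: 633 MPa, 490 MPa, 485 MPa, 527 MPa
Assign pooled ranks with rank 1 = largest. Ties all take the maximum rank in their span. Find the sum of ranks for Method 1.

Sorted (descending): 633, 605, 527, 490, 485, 485
The 2 values of 485 occupy positions 5–6 → each gets rank 6.
Method 1 values → pooled ranks: 485→6, 605→2
Rank sum = 6 + 2 = 8

8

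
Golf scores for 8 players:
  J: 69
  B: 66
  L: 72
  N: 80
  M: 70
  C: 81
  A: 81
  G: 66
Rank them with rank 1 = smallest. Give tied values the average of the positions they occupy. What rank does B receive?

Sorted (ascending): 66, 66, 69, 70, 72, 80, 81, 81
The 2 values of 66 occupy positions 1–2 → average rank (1+2)/2 = 1.5.
The 2 values of 81 occupy positions 7–8 → average rank (7+8)/2 = 7.5.
B has value 66 → rank 1.5.

1.5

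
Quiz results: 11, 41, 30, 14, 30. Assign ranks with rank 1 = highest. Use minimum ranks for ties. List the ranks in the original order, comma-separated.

Sorted (descending): 41, 30, 30, 14, 11
The 2 values of 30 occupy positions 2–3 → each gets rank 2.

5, 1, 2, 4, 2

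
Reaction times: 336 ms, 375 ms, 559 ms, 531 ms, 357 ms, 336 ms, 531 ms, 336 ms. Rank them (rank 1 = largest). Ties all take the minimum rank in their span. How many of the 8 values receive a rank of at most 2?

3

Sorted (descending): 559, 531, 531, 375, 357, 336, 336, 336
The 2 values of 531 occupy positions 2–3 → each gets rank 2.
The 3 values of 336 occupy positions 6–8 → each gets rank 6.
Ranks ≤ 2: {1, 2, 2} → 3 values.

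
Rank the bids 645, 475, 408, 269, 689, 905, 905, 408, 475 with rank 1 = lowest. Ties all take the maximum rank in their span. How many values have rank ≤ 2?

Sorted (ascending): 269, 408, 408, 475, 475, 645, 689, 905, 905
The 2 values of 408 occupy positions 2–3 → each gets rank 3.
The 2 values of 475 occupy positions 4–5 → each gets rank 5.
The 2 values of 905 occupy positions 8–9 → each gets rank 9.
Ranks ≤ 2: {1} → 1 value.

1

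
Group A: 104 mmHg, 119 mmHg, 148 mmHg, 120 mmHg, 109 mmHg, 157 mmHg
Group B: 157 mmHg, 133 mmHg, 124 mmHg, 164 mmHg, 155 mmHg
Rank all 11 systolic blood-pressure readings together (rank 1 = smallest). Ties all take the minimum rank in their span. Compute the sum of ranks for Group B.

39

Sorted (ascending): 104, 109, 119, 120, 124, 133, 148, 155, 157, 157, 164
The 2 values of 157 occupy positions 9–10 → each gets rank 9.
Group B values → pooled ranks: 157→9, 133→6, 124→5, 164→11, 155→8
Rank sum = 9 + 6 + 5 + 11 + 8 = 39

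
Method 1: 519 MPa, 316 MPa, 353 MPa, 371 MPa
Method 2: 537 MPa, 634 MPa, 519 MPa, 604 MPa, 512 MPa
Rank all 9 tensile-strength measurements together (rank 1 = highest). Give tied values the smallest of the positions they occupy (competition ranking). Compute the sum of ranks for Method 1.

28

Sorted (descending): 634, 604, 537, 519, 519, 512, 371, 353, 316
The 2 values of 519 occupy positions 4–5 → each gets rank 4.
Method 1 values → pooled ranks: 519→4, 316→9, 353→8, 371→7
Rank sum = 4 + 9 + 8 + 7 = 28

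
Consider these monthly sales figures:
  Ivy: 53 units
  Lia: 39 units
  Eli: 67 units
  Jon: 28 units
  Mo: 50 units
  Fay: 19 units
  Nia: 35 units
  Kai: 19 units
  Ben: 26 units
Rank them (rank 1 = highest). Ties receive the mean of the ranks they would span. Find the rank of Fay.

Sorted (descending): 67, 53, 50, 39, 35, 28, 26, 19, 19
The 2 values of 19 occupy positions 8–9 → average rank (8+9)/2 = 8.5.
Fay has value 19 units → rank 8.5.

8.5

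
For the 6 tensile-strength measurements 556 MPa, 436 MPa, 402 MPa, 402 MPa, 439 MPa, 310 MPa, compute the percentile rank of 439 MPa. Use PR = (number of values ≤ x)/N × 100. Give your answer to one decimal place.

N = 6.
Strictly below 439: 4. Equal to 439: 1.
PR = 5/6 × 100 = 83.3

83.3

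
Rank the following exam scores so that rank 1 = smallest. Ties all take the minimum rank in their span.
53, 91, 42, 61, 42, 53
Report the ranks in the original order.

3, 6, 1, 5, 1, 3

Sorted (ascending): 42, 42, 53, 53, 61, 91
The 2 values of 42 occupy positions 1–2 → each gets rank 1.
The 2 values of 53 occupy positions 3–4 → each gets rank 3.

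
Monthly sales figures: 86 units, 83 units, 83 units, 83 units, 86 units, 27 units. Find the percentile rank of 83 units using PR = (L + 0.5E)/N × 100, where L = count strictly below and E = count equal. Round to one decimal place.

N = 6.
Strictly below 83: 1. Equal to 83: 3.
PR = (1 + 0.5·3)/6 × 100 = 41.7

41.7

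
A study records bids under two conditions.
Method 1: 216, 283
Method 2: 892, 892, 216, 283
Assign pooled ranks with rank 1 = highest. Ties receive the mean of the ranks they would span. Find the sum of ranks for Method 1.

9

Sorted (descending): 892, 892, 283, 283, 216, 216
The 2 values of 892 occupy positions 1–2 → average rank (1+2)/2 = 1.5.
The 2 values of 283 occupy positions 3–4 → average rank (3+4)/2 = 3.5.
The 2 values of 216 occupy positions 5–6 → average rank (5+6)/2 = 5.5.
Method 1 values → pooled ranks: 216→5.5, 283→3.5
Rank sum = 5.5 + 3.5 = 9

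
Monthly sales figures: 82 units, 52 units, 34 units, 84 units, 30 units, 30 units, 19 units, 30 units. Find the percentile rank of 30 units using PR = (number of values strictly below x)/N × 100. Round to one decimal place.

12.5

N = 8.
Strictly below 30: 1. Equal to 30: 3.
PR = 1/8 × 100 = 12.5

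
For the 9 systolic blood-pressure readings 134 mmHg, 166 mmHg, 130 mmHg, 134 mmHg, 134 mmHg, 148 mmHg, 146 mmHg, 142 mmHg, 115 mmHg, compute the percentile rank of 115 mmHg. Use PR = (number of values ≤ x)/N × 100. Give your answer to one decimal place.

11.1

N = 9.
Strictly below 115: 0. Equal to 115: 1.
PR = 1/9 × 100 = 11.1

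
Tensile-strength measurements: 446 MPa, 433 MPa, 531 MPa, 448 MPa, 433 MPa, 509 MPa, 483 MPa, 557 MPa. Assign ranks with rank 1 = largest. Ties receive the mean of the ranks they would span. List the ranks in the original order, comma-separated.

Sorted (descending): 557, 531, 509, 483, 448, 446, 433, 433
The 2 values of 433 occupy positions 7–8 → average rank (7+8)/2 = 7.5.

6, 7.5, 2, 5, 7.5, 3, 4, 1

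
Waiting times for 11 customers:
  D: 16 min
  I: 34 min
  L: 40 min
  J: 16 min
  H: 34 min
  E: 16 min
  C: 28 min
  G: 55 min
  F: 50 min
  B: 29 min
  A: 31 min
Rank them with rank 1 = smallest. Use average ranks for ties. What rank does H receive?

7.5

Sorted (ascending): 16, 16, 16, 28, 29, 31, 34, 34, 40, 50, 55
The 3 values of 16 occupy positions 1–3 → average rank 2.
The 2 values of 34 occupy positions 7–8 → average rank (7+8)/2 = 7.5.
H has value 34 min → rank 7.5.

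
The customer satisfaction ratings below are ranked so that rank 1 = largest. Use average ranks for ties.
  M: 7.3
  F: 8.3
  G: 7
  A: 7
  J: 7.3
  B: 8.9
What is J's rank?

Sorted (descending): 8.9, 8.3, 7.3, 7.3, 7, 7
The 2 values of 7.3 occupy positions 3–4 → average rank (3+4)/2 = 3.5.
The 2 values of 7 occupy positions 5–6 → average rank (5+6)/2 = 5.5.
J has value 7.3 → rank 3.5.

3.5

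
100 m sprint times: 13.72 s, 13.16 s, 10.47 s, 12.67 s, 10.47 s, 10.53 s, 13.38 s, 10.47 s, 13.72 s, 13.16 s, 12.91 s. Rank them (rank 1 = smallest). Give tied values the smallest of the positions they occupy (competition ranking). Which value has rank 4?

Sorted (ascending): 10.47, 10.47, 10.47, 10.53, 12.67, 12.91, 13.16, 13.16, 13.38, 13.72, 13.72
The 3 values of 10.47 occupy positions 1–3 → each gets rank 1.
The 2 values of 13.16 occupy positions 7–8 → each gets rank 7.
The 2 values of 13.72 occupy positions 10–11 → each gets rank 10.
Rank 4 → value 10.53.

10.53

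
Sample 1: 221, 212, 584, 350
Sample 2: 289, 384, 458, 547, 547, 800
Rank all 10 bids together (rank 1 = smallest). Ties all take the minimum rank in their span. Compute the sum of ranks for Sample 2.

Sorted (ascending): 212, 221, 289, 350, 384, 458, 547, 547, 584, 800
The 2 values of 547 occupy positions 7–8 → each gets rank 7.
Sample 2 values → pooled ranks: 289→3, 384→5, 458→6, 547→7, 547→7, 800→10
Rank sum = 3 + 5 + 6 + 7 + 7 + 10 = 38

38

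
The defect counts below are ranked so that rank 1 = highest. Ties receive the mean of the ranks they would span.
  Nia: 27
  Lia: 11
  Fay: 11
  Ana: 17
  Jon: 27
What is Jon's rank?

1.5

Sorted (descending): 27, 27, 17, 11, 11
The 2 values of 27 occupy positions 1–2 → average rank (1+2)/2 = 1.5.
The 2 values of 11 occupy positions 4–5 → average rank (4+5)/2 = 4.5.
Jon has value 27 → rank 1.5.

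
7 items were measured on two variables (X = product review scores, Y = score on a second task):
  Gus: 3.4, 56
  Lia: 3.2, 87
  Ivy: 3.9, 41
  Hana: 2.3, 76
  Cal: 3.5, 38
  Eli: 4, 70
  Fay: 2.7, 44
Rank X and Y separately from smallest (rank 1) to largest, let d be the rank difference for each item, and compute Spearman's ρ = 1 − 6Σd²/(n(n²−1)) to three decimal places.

-0.393

Ranks of variable 1: 4, 3, 6, 1, 5, 7, 2
Ranks of variable 2: 4, 7, 2, 6, 1, 5, 3
d = r₁ − r₂: 0, -4, 4, -5, 4, 2, -1
d²: 0, 16, 16, 25, 16, 4, 1; Σd² = 78
ρ = 1 − 6·78/(7·48) = 1 − 468/336 = -0.393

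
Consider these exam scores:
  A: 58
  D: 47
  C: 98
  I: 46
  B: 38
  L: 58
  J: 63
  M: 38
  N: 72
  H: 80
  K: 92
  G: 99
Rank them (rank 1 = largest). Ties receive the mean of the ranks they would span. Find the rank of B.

Sorted (descending): 99, 98, 92, 80, 72, 63, 58, 58, 47, 46, 38, 38
The 2 values of 58 occupy positions 7–8 → average rank (7+8)/2 = 7.5.
The 2 values of 38 occupy positions 11–12 → average rank (11+12)/2 = 11.5.
B has value 38 → rank 11.5.

11.5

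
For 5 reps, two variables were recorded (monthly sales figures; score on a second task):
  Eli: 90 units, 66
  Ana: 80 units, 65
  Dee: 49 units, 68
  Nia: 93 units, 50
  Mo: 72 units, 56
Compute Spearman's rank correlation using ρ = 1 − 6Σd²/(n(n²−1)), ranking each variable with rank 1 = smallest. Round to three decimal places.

Ranks of variable 1: 4, 3, 1, 5, 2
Ranks of variable 2: 4, 3, 5, 1, 2
d = r₁ − r₂: 0, 0, -4, 4, 0
d²: 0, 0, 16, 16, 0; Σd² = 32
ρ = 1 − 6·32/(5·24) = 1 − 192/120 = -0.600

-0.600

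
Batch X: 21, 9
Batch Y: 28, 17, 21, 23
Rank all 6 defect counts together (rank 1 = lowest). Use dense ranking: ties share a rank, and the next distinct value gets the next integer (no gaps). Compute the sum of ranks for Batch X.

4

Sorted (ascending): 9, 17, 21, 21, 23, 28
The 2 values of 21 share dense rank 3.
Remaining distinct values take the next consecutive integers.
Batch X values → pooled ranks: 21→3, 9→1
Rank sum = 3 + 1 = 4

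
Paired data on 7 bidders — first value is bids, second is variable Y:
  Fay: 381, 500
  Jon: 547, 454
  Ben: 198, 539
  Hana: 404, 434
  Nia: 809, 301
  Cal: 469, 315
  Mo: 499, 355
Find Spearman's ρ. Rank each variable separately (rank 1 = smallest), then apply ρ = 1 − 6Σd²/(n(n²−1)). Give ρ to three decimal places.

-0.750

Ranks of variable 1: 2, 6, 1, 3, 7, 4, 5
Ranks of variable 2: 6, 5, 7, 4, 1, 2, 3
d = r₁ − r₂: -4, 1, -6, -1, 6, 2, 2
d²: 16, 1, 36, 1, 36, 4, 4; Σd² = 98
ρ = 1 − 6·98/(7·48) = 1 − 588/336 = -0.750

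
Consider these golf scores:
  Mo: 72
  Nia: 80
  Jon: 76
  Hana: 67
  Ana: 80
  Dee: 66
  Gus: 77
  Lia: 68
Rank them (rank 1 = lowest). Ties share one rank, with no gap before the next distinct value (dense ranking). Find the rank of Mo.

Sorted (ascending): 66, 67, 68, 72, 76, 77, 80, 80
The 2 values of 80 share dense rank 7.
Remaining distinct values take the next consecutive integers.
Mo has value 72 → rank 4.

4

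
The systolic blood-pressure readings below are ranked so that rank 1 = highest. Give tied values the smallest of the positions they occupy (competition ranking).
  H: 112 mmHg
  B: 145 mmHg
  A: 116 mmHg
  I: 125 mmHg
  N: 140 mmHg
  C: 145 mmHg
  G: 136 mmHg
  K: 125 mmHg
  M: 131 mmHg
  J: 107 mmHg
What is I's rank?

Sorted (descending): 145, 145, 140, 136, 131, 125, 125, 116, 112, 107
The 2 values of 145 occupy positions 1–2 → each gets rank 1.
The 2 values of 125 occupy positions 6–7 → each gets rank 6.
I has value 125 mmHg → rank 6.

6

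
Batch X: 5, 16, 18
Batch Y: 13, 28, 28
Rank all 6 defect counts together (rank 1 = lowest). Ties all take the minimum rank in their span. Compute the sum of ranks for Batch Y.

Sorted (ascending): 5, 13, 16, 18, 28, 28
The 2 values of 28 occupy positions 5–6 → each gets rank 5.
Batch Y values → pooled ranks: 13→2, 28→5, 28→5
Rank sum = 2 + 5 + 5 = 12

12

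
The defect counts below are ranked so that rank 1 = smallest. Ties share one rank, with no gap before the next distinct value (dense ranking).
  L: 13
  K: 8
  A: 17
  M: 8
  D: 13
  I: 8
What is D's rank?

Sorted (ascending): 8, 8, 8, 13, 13, 17
The 3 values of 8 share dense rank 1.
The 2 values of 13 share dense rank 2.
Remaining distinct values take the next consecutive integers.
D has value 13 → rank 2.

2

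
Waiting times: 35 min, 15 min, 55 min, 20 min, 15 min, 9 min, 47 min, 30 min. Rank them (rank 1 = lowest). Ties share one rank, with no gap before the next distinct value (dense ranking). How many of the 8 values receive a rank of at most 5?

Sorted (ascending): 9, 15, 15, 20, 30, 35, 47, 55
The 2 values of 15 share dense rank 2.
Remaining distinct values take the next consecutive integers.
Ranks ≤ 5: {1, 2, 2, 3, 4, 5} → 6 values.

6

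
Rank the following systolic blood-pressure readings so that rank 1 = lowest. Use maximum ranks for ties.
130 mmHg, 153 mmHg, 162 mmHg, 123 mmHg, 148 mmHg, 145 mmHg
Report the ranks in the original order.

2, 5, 6, 1, 4, 3

Sorted (ascending): 123, 130, 145, 148, 153, 162
No ties — each value takes its position as its rank.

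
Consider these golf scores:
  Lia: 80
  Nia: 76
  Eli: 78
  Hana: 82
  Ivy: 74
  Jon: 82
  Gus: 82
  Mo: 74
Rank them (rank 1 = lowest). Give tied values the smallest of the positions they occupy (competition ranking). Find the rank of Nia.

Sorted (ascending): 74, 74, 76, 78, 80, 82, 82, 82
The 2 values of 74 occupy positions 1–2 → each gets rank 1.
The 3 values of 82 occupy positions 6–8 → each gets rank 6.
Nia has value 76 → rank 3.

3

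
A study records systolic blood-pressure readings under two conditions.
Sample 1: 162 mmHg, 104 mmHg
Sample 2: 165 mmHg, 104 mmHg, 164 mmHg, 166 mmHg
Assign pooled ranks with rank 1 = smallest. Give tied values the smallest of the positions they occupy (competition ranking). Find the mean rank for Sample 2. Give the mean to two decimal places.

4.00

Sorted (ascending): 104, 104, 162, 164, 165, 166
The 2 values of 104 occupy positions 1–2 → each gets rank 1.
Sample 2 values → pooled ranks: 165→5, 104→1, 164→4, 166→6
Mean rank = (5 + 1 + 4 + 6) / 4 = 4.00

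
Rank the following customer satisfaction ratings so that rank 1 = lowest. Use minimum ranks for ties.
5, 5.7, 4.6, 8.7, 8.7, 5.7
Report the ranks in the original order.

2, 3, 1, 5, 5, 3

Sorted (ascending): 4.6, 5, 5.7, 5.7, 8.7, 8.7
The 2 values of 5.7 occupy positions 3–4 → each gets rank 3.
The 2 values of 8.7 occupy positions 5–6 → each gets rank 5.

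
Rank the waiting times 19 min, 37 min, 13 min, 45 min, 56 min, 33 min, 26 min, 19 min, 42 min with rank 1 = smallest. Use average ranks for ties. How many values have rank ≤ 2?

Sorted (ascending): 13, 19, 19, 26, 33, 37, 42, 45, 56
The 2 values of 19 occupy positions 2–3 → average rank (2+3)/2 = 2.5.
Ranks ≤ 2: {1} → 1 value.

1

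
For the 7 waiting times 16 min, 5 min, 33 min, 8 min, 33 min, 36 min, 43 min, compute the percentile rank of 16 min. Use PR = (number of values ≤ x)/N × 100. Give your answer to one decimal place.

42.9

N = 7.
Strictly below 16: 2. Equal to 16: 1.
PR = 3/7 × 100 = 42.9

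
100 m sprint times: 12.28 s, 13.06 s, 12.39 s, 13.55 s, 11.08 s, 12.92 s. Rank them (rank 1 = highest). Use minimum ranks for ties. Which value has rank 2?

Sorted (descending): 13.55, 13.06, 12.92, 12.39, 12.28, 11.08
No ties — each value takes its position as its rank.
Rank 2 → value 13.06.

13.06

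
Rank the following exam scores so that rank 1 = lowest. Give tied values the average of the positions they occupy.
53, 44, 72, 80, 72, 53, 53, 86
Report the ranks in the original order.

3, 1, 5.5, 7, 5.5, 3, 3, 8

Sorted (ascending): 44, 53, 53, 53, 72, 72, 80, 86
The 3 values of 53 occupy positions 2–4 → average rank 3.
The 2 values of 72 occupy positions 5–6 → average rank (5+6)/2 = 5.5.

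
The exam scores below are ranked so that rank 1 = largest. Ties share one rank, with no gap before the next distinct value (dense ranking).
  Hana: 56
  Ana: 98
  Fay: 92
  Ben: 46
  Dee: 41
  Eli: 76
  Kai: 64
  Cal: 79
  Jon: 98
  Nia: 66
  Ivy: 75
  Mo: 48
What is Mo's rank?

9

Sorted (descending): 98, 98, 92, 79, 76, 75, 66, 64, 56, 48, 46, 41
The 2 values of 98 share dense rank 1.
Remaining distinct values take the next consecutive integers.
Mo has value 48 → rank 9.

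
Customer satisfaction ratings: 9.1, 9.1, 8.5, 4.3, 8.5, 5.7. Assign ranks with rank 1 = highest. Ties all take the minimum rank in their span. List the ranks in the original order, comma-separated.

1, 1, 3, 6, 3, 5

Sorted (descending): 9.1, 9.1, 8.5, 8.5, 5.7, 4.3
The 2 values of 9.1 occupy positions 1–2 → each gets rank 1.
The 2 values of 8.5 occupy positions 3–4 → each gets rank 3.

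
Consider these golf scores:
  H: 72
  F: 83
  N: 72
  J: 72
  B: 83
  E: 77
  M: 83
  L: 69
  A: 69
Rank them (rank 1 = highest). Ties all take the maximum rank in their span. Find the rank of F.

Sorted (descending): 83, 83, 83, 77, 72, 72, 72, 69, 69
The 3 values of 83 occupy positions 1–3 → each gets rank 3.
The 3 values of 72 occupy positions 5–7 → each gets rank 7.
The 2 values of 69 occupy positions 8–9 → each gets rank 9.
F has value 83 → rank 3.

3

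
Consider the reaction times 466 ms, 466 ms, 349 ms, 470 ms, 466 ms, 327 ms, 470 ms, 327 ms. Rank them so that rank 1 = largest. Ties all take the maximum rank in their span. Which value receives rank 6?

Sorted (descending): 470, 470, 466, 466, 466, 349, 327, 327
The 2 values of 470 occupy positions 1–2 → each gets rank 2.
The 3 values of 466 occupy positions 3–5 → each gets rank 5.
The 2 values of 327 occupy positions 7–8 → each gets rank 8.
Rank 6 → value 349.

349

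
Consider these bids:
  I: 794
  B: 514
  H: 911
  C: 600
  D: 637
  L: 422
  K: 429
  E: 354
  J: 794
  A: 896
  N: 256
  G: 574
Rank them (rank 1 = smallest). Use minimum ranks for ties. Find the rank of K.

4

Sorted (ascending): 256, 354, 422, 429, 514, 574, 600, 637, 794, 794, 896, 911
The 2 values of 794 occupy positions 9–10 → each gets rank 9.
K has value 429 → rank 4.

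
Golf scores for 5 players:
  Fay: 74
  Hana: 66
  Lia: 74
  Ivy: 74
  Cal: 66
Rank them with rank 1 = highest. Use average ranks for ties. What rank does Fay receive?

Sorted (descending): 74, 74, 74, 66, 66
The 3 values of 74 occupy positions 1–3 → average rank 2.
The 2 values of 66 occupy positions 4–5 → average rank (4+5)/2 = 4.5.
Fay has value 74 → rank 2.

2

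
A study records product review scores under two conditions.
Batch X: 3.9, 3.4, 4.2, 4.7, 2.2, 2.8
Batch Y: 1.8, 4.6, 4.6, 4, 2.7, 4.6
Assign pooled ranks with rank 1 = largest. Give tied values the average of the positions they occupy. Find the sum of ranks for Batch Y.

Sorted (descending): 4.7, 4.6, 4.6, 4.6, 4.2, 4, 3.9, 3.4, 2.8, 2.7, 2.2, 1.8
The 3 values of 4.6 occupy positions 2–4 → average rank 3.
Batch Y values → pooled ranks: 1.8→12, 4.6→3, 4.6→3, 4→6, 2.7→10, 4.6→3
Rank sum = 12 + 3 + 3 + 6 + 10 + 3 = 37

37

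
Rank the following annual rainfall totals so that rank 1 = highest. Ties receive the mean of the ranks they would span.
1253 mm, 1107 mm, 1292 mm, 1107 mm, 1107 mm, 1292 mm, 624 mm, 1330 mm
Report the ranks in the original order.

4, 6, 2.5, 6, 6, 2.5, 8, 1

Sorted (descending): 1330, 1292, 1292, 1253, 1107, 1107, 1107, 624
The 2 values of 1292 occupy positions 2–3 → average rank (2+3)/2 = 2.5.
The 3 values of 1107 occupy positions 5–7 → average rank 6.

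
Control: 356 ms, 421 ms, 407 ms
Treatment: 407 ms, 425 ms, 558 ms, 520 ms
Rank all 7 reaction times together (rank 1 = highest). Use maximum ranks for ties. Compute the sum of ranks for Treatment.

Sorted (descending): 558, 520, 425, 421, 407, 407, 356
The 2 values of 407 occupy positions 5–6 → each gets rank 6.
Treatment values → pooled ranks: 407→6, 425→3, 558→1, 520→2
Rank sum = 6 + 3 + 1 + 2 = 12

12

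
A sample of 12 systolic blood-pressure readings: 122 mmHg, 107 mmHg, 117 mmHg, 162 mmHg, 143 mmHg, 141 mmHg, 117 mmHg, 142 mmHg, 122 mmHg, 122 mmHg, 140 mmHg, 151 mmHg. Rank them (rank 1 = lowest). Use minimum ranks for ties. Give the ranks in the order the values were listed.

4, 1, 2, 12, 10, 8, 2, 9, 4, 4, 7, 11

Sorted (ascending): 107, 117, 117, 122, 122, 122, 140, 141, 142, 143, 151, 162
The 2 values of 117 occupy positions 2–3 → each gets rank 2.
The 3 values of 122 occupy positions 4–6 → each gets rank 4.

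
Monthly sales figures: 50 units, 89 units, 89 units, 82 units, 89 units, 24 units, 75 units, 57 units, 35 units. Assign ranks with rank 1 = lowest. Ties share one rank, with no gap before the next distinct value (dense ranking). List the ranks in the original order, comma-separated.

3, 7, 7, 6, 7, 1, 5, 4, 2

Sorted (ascending): 24, 35, 50, 57, 75, 82, 89, 89, 89
The 3 values of 89 share dense rank 7.
Remaining distinct values take the next consecutive integers.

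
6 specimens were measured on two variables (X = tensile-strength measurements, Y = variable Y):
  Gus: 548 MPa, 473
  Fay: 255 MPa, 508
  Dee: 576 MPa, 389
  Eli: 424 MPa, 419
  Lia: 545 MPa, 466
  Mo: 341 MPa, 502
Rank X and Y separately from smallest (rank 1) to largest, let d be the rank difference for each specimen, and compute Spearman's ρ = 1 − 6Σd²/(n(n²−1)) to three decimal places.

Ranks of variable 1: 5, 1, 6, 3, 4, 2
Ranks of variable 2: 4, 6, 1, 2, 3, 5
d = r₁ − r₂: 1, -5, 5, 1, 1, -3
d²: 1, 25, 25, 1, 1, 9; Σd² = 62
ρ = 1 − 6·62/(6·35) = 1 − 372/210 = -0.771

-0.771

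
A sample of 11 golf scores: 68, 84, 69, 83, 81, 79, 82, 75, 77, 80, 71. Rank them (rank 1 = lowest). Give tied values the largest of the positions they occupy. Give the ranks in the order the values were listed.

Sorted (ascending): 68, 69, 71, 75, 77, 79, 80, 81, 82, 83, 84
No ties — each value takes its position as its rank.

1, 11, 2, 10, 8, 6, 9, 4, 5, 7, 3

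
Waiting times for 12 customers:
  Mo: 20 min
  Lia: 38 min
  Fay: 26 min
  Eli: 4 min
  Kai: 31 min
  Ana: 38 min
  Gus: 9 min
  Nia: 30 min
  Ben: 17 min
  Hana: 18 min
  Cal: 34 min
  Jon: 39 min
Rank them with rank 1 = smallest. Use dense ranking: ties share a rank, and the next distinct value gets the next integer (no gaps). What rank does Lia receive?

Sorted (ascending): 4, 9, 17, 18, 20, 26, 30, 31, 34, 38, 38, 39
The 2 values of 38 share dense rank 10.
Remaining distinct values take the next consecutive integers.
Lia has value 38 min → rank 10.

10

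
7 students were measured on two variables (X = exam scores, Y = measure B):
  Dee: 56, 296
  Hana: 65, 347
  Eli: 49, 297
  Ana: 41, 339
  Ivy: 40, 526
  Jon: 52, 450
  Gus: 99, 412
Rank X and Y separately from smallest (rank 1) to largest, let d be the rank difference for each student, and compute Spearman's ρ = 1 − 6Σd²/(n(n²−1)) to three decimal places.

-0.179

Ranks of variable 1: 5, 6, 3, 2, 1, 4, 7
Ranks of variable 2: 1, 4, 2, 3, 7, 6, 5
d = r₁ − r₂: 4, 2, 1, -1, -6, -2, 2
d²: 16, 4, 1, 1, 36, 4, 4; Σd² = 66
ρ = 1 − 6·66/(7·48) = 1 − 396/336 = -0.179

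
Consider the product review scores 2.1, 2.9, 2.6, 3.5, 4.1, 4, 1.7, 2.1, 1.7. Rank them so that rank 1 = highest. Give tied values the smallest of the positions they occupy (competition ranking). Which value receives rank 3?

Sorted (descending): 4.1, 4, 3.5, 2.9, 2.6, 2.1, 2.1, 1.7, 1.7
The 2 values of 2.1 occupy positions 6–7 → each gets rank 6.
The 2 values of 1.7 occupy positions 8–9 → each gets rank 8.
Rank 3 → value 3.5.

3.5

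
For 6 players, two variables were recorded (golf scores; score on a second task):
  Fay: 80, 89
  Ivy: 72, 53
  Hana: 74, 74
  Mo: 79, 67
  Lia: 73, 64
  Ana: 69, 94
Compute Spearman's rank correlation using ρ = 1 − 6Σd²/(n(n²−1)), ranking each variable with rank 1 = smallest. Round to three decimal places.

Ranks of variable 1: 6, 2, 4, 5, 3, 1
Ranks of variable 2: 5, 1, 4, 3, 2, 6
d = r₁ − r₂: 1, 1, 0, 2, 1, -5
d²: 1, 1, 0, 4, 1, 25; Σd² = 32
ρ = 1 − 6·32/(6·35) = 1 − 192/210 = 0.086

0.086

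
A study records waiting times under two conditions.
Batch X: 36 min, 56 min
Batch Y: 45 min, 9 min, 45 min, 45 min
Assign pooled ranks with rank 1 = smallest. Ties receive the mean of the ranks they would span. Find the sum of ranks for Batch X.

8

Sorted (ascending): 9, 36, 45, 45, 45, 56
The 3 values of 45 occupy positions 3–5 → average rank 4.
Batch X values → pooled ranks: 36→2, 56→6
Rank sum = 2 + 6 = 8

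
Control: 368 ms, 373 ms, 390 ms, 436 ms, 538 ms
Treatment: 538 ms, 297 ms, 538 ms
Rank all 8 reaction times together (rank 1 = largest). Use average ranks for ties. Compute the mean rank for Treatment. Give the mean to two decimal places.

Sorted (descending): 538, 538, 538, 436, 390, 373, 368, 297
The 3 values of 538 occupy positions 1–3 → average rank 2.
Treatment values → pooled ranks: 538→2, 297→8, 538→2
Mean rank = (2 + 8 + 2) / 3 = 4.00

4.00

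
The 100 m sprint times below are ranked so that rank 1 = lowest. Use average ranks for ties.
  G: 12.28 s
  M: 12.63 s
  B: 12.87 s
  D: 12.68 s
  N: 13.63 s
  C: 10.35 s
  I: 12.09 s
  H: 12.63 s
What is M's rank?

4.5

Sorted (ascending): 10.35, 12.09, 12.28, 12.63, 12.63, 12.68, 12.87, 13.63
The 2 values of 12.63 occupy positions 4–5 → average rank (4+5)/2 = 4.5.
M has value 12.63 s → rank 4.5.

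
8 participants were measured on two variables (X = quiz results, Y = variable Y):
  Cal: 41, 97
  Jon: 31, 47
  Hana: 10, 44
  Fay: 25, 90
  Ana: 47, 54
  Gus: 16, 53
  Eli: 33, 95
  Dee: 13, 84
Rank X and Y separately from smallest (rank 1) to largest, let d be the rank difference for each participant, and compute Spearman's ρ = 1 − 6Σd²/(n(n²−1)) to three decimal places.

0.524

Ranks of variable 1: 7, 5, 1, 4, 8, 3, 6, 2
Ranks of variable 2: 8, 2, 1, 6, 4, 3, 7, 5
d = r₁ − r₂: -1, 3, 0, -2, 4, 0, -1, -3
d²: 1, 9, 0, 4, 16, 0, 1, 9; Σd² = 40
ρ = 1 − 6·40/(8·63) = 1 − 240/504 = 0.524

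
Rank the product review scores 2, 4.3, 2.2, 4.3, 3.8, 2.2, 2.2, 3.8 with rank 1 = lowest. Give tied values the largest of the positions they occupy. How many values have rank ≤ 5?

4

Sorted (ascending): 2, 2.2, 2.2, 2.2, 3.8, 3.8, 4.3, 4.3
The 3 values of 2.2 occupy positions 2–4 → each gets rank 4.
The 2 values of 3.8 occupy positions 5–6 → each gets rank 6.
The 2 values of 4.3 occupy positions 7–8 → each gets rank 8.
Ranks ≤ 5: {1, 4, 4, 4} → 4 values.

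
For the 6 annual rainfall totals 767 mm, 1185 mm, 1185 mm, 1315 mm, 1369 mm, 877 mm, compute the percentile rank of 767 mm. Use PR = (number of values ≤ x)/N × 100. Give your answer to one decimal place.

N = 6.
Strictly below 767: 0. Equal to 767: 1.
PR = 1/6 × 100 = 16.7

16.7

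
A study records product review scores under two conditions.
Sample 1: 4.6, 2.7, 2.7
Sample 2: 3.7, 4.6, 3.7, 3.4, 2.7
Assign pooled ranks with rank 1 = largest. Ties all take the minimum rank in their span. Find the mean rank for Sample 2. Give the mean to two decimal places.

Sorted (descending): 4.6, 4.6, 3.7, 3.7, 3.4, 2.7, 2.7, 2.7
The 2 values of 4.6 occupy positions 1–2 → each gets rank 1.
The 2 values of 3.7 occupy positions 3–4 → each gets rank 3.
The 3 values of 2.7 occupy positions 6–8 → each gets rank 6.
Sample 2 values → pooled ranks: 3.7→3, 4.6→1, 3.7→3, 3.4→5, 2.7→6
Mean rank = (3 + 1 + 3 + 5 + 6) / 5 = 3.60

3.60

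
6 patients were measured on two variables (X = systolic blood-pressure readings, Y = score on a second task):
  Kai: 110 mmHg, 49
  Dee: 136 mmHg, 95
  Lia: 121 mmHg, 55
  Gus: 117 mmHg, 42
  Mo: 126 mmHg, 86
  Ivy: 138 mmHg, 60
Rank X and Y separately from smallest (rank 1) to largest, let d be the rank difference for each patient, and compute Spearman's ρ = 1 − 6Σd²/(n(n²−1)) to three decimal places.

Ranks of variable 1: 1, 5, 3, 2, 4, 6
Ranks of variable 2: 2, 6, 3, 1, 5, 4
d = r₁ − r₂: -1, -1, 0, 1, -1, 2
d²: 1, 1, 0, 1, 1, 4; Σd² = 8
ρ = 1 − 6·8/(6·35) = 1 − 48/210 = 0.771

0.771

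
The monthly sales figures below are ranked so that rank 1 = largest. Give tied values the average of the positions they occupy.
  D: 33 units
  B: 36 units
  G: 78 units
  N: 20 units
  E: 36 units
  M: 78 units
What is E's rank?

Sorted (descending): 78, 78, 36, 36, 33, 20
The 2 values of 78 occupy positions 1–2 → average rank (1+2)/2 = 1.5.
The 2 values of 36 occupy positions 3–4 → average rank (3+4)/2 = 3.5.
E has value 36 units → rank 3.5.

3.5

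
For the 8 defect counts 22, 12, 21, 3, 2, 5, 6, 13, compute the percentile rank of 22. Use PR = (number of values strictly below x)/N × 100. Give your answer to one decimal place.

87.5

N = 8.
Strictly below 22: 7. Equal to 22: 1.
PR = 7/8 × 100 = 87.5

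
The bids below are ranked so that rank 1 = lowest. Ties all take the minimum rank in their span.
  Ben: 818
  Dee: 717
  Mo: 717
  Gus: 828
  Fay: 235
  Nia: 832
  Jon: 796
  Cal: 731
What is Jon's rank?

5

Sorted (ascending): 235, 717, 717, 731, 796, 818, 828, 832
The 2 values of 717 occupy positions 2–3 → each gets rank 2.
Jon has value 796 → rank 5.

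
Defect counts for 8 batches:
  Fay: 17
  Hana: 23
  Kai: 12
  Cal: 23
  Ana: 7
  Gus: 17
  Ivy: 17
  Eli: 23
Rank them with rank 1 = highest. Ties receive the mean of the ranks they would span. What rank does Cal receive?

Sorted (descending): 23, 23, 23, 17, 17, 17, 12, 7
The 3 values of 23 occupy positions 1–3 → average rank 2.
The 3 values of 17 occupy positions 4–6 → average rank 5.
Cal has value 23 → rank 2.

2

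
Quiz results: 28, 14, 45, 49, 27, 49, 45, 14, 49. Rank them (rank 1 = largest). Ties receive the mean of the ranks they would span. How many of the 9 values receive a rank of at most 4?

3

Sorted (descending): 49, 49, 49, 45, 45, 28, 27, 14, 14
The 3 values of 49 occupy positions 1–3 → average rank 2.
The 2 values of 45 occupy positions 4–5 → average rank (4+5)/2 = 4.5.
The 2 values of 14 occupy positions 8–9 → average rank (8+9)/2 = 8.5.
Ranks ≤ 4: {2, 2, 2} → 3 values.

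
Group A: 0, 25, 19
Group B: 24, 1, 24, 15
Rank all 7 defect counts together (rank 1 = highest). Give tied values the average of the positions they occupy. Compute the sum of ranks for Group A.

12

Sorted (descending): 25, 24, 24, 19, 15, 1, 0
The 2 values of 24 occupy positions 2–3 → average rank (2+3)/2 = 2.5.
Group A values → pooled ranks: 0→7, 25→1, 19→4
Rank sum = 7 + 1 + 4 = 12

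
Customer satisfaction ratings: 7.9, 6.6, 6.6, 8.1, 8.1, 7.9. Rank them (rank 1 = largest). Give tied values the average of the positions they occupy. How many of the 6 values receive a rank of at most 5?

Sorted (descending): 8.1, 8.1, 7.9, 7.9, 6.6, 6.6
The 2 values of 8.1 occupy positions 1–2 → average rank (1+2)/2 = 1.5.
The 2 values of 7.9 occupy positions 3–4 → average rank (3+4)/2 = 3.5.
The 2 values of 6.6 occupy positions 5–6 → average rank (5+6)/2 = 5.5.
Ranks ≤ 5: {1.5, 1.5, 3.5, 3.5} → 4 values.

4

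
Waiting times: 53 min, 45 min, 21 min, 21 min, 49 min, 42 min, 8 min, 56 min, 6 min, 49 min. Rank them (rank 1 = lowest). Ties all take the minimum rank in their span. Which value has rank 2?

Sorted (ascending): 6, 8, 21, 21, 42, 45, 49, 49, 53, 56
The 2 values of 21 occupy positions 3–4 → each gets rank 3.
The 2 values of 49 occupy positions 7–8 → each gets rank 7.
Rank 2 → value 8.

8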